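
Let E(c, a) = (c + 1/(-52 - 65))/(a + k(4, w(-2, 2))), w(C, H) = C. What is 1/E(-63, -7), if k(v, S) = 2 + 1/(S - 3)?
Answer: 1521/18430 ≈ 0.082528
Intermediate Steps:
k(v, S) = 2 + 1/(-3 + S)
E(c, a) = (-1/117 + c)/(9/5 + a) (E(c, a) = (c + 1/(-52 - 65))/(a + (-5 + 2*(-2))/(-3 - 2)) = (c + 1/(-117))/(a + (-5 - 4)/(-5)) = (c - 1/117)/(a - ⅕*(-9)) = (-1/117 + c)/(a + 9/5) = (-1/117 + c)/(9/5 + a))
1/E(-63, -7) = 1/(5*(-1 + 117*(-63))/(117*(9 + 5*(-7)))) = 1/(5*(-1 - 7371)/(117*(9 - 35))) = 1/((5/117)*(-7372)/(-26)) = 1/((5/117)*(-1/26)*(-7372)) = 1/(18430/1521) = 1521/18430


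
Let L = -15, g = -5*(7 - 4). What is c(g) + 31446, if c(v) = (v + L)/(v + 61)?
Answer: 723243/23 ≈ 31445.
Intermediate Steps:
g = -15 (g = -5*3 = -15)
c(v) = (-15 + v)/(61 + v) (c(v) = (v - 15)/(v + 61) = (-15 + v)/(61 + v))
c(g) + 31446 = (-15 - 15)/(61 - 15) + 31446 = -30/46 + 31446 = (1/46)*(-30) + 31446 = -15/23 + 31446 = 723243/23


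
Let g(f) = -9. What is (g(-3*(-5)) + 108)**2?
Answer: 9801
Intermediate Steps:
(g(-3*(-5)) + 108)**2 = (-9 + 108)**2 = 99**2 = 9801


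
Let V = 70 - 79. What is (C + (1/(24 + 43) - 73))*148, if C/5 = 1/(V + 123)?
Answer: -41227250/3819 ≈ -10795.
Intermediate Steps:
V = -9
C = 5/114 (C = 5/(-9 + 123) = 5/114 ≈ 0.043860)
(C + (1/(24 + 43) - 73))*148 = (5/114 + (1/(24 + 43) - 73))*148 = (5/114 + (1/67 - 73))*148 = (5/114 - 4890/67)*148 = -557125/7638*148 = -41227250/3819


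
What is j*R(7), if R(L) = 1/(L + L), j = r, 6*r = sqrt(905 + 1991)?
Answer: sqrt(181)/21 ≈ 0.64065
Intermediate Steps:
r = 2*sqrt(181)/3 (r = sqrt(905 + 1991)/6 = sqrt(2896)/6 = (4*sqrt(181))/6 = 2*sqrt(181)/3 ≈ 8.9691)
j = 2*sqrt(181)/3 ≈ 8.9691
R(L) = 1/(2*L)
j*R(7) = (2*sqrt(181)/3)*((1/2)/7) = (2*sqrt(181)/3)*((1/2)*(1/7)) = (2*sqrt(181)/3)*(1/14) = sqrt(181)/21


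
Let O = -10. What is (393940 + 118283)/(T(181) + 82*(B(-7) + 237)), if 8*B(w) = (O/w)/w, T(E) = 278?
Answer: 16732618/643857 ≈ 25.988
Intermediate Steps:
B(w) = -5/(4*w**2) (B(w) = ((-10/w)/w)/8 = (-10/w**2)/8 = -5/(4*w**2))
(393940 + 118283)/(T(181) + 82*(B(-7) + 237)) = (393940 + 118283)/(278 + 82*(-5/4/(-7)**2 + 237)) = 512223/(278 + 82*(-5/4*1/49 + 237)) = 512223/(278 + 82*(-5/196 + 237)) = 512223/(278 + 82*(46447/196)) = 512223/(278 + 1904327/98) = 512223/(1931571/98) = 512223*(98/1931571) = 16732618/643857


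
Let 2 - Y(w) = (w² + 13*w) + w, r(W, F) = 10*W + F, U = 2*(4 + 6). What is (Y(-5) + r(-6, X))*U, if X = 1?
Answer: -240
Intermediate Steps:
U = 20 (U = 2*10 = 20)
r(W, F) = F + 10*W
Y(w) = 2 - w² - 14*w (Y(w) = 2 - ((w² + 13*w) + w) = 2 - (w² + 14*w) = 2 + (-w² - 14*w) = 2 - w² - 14*w)
(Y(-5) + r(-6, X))*U = ((2 - 1*(-5)² - 14*(-5)) + (1 + 10*(-6)))*20 = ((2 - 1*25 + 70) + (1 - 60))*20 = ((2 - 25 + 70) - 59)*20 = (47 - 59)*20 = -12*20 = -240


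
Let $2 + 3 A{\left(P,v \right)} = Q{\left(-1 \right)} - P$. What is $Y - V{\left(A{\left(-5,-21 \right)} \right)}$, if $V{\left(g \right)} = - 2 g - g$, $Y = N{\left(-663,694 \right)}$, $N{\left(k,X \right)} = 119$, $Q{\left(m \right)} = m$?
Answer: $121$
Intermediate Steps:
$A{\left(P,v \right)} = -1 - \frac{P}{3}$ ($A{\left(P,v \right)} = - \frac{2}{3} + \frac{-1 - P}{3} = - \frac{2}{3} - \left(\frac{1}{3} + \frac{P}{3}\right) = -1 - \frac{P}{3}$)
$Y = 119$
$V{\left(g \right)} = - 3 g$
$Y - V{\left(A{\left(-5,-21 \right)} \right)} = 119 - - 3 \left(-1 - - \frac{5}{3}\right) = 119 - - 3 \left(-1 + \frac{5}{3}\right) = 119 - \left(-3\right) \frac{2}{3} = 119 - -2 = 119 + 2 = 121$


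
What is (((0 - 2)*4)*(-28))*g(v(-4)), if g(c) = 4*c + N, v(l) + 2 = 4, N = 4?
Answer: 2688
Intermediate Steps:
v(l) = 2 (v(l) = -2 + 4 = 2)
g(c) = 4 + 4*c (g(c) = 4*c + 4 = 4 + 4*c)
(((0 - 2)*4)*(-28))*g(v(-4)) = (((0 - 2)*4)*(-28))*(4 + 4*2) = (-2*4*(-28))*(4 + 8) = -8*(-28)*12 = 224*12 = 2688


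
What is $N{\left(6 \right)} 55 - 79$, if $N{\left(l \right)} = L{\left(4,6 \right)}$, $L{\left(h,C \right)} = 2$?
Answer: $31$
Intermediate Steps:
$N{\left(l \right)} = 2$
$N{\left(6 \right)} 55 - 79 = 2 \cdot 55 - 79 = 110 - 79 = 31$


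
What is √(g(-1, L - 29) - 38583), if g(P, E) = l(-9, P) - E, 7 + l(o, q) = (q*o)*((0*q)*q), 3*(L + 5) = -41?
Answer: I*√346881/3 ≈ 196.32*I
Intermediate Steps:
L = -56/3 (L = -5 + (⅓)*(-41) = -5 - 41/3 = -56/3 ≈ -18.667)
l(o, q) = -7 (l(o, q) = -7 + (q*o)*((0*q)*q) = -7 + (o*q)*(0*q) = -7 + (o*q)*0 = -7 + 0 = -7)
g(P, E) = -7 - E
√(g(-1, L - 29) - 38583) = √((-7 - (-56/3 - 29)) - 38583) = √((-7 - 1*(-143/3)) - 38583) = √((-7 + 143/3) - 38583) = √(122/3 - 38583) = √(-115627/3) = I*√346881/3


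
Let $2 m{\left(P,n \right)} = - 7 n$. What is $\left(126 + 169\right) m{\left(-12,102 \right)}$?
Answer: $-105315$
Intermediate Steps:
$m{\left(P,n \right)} = - \frac{7 n}{2}$ ($m{\left(P,n \right)} = \frac{\left(-7\right) n}{2} = - \frac{7 n}{2}$)
$\left(126 + 169\right) m{\left(-12,102 \right)} = \left(126 + 169\right) \left(\left(- \frac{7}{2}\right) 102\right) = 295 \left(-357\right) = -105315$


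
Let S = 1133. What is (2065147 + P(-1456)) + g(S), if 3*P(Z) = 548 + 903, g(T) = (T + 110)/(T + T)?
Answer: 1276560091/618 ≈ 2.0656e+6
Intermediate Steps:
g(T) = (110 + T)/(2*T) (g(T) = (110 + T)/((2*T)) = (110 + T)*(1/(2*T)) = (110 + T)/(2*T))
P(Z) = 1451/3 (P(Z) = (548 + 903)/3 = (⅓)*1451 = 1451/3)
(2065147 + P(-1456)) + g(S) = (2065147 + 1451/3) + (½)*(110 + 1133)/1133 = 6196892/3 + (½)*(1/1133)*1243 = 6196892/3 + 113/206 = 1276560091/618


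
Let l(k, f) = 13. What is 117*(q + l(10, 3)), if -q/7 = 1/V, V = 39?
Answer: 1500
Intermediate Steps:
q = -7/39 ≈ -0.17949
117*(q + l(10, 3)) = 117*(-7/39 + 13) = 117*(500/39) = 1500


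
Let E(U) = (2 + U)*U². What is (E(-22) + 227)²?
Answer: 89359209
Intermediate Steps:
E(U) = U²*(2 + U)
(E(-22) + 227)² = ((-22)²*(2 - 22) + 227)² = (484*(-20) + 227)² = (-9680 + 227)² = (-9453)² = 89359209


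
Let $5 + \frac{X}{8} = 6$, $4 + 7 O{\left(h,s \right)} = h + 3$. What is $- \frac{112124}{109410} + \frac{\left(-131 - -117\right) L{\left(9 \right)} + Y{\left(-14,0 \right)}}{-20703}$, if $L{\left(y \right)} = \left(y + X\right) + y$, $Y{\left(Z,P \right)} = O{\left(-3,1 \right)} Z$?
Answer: $- \frac{380392202}{377519205} \approx -1.0076$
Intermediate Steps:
$O{\left(h,s \right)} = - \frac{1}{7} + \frac{h}{7}$ ($O{\left(h,s \right)} = - \frac{4}{7} + \frac{h + 3}{7} = - \frac{4}{7} + \frac{3 + h}{7} = - \frac{4}{7} + \left(\frac{3}{7} + \frac{h}{7}\right) = - \frac{1}{7} + \frac{h}{7}$)
$X = 8$ ($X = -40 + 8 \cdot 6 = -40 + 48 = 8$)
$Y{\left(Z,P \right)} = - \frac{4 Z}{7}$ ($Y{\left(Z,P \right)} = \left(- \frac{1}{7} + \frac{1}{7} \left(-3\right)\right) Z = \left(- \frac{1}{7} - \frac{3}{7}\right) Z = - \frac{4 Z}{7}$)
$L{\left(y \right)} = 8 + 2 y$ ($L{\left(y \right)} = \left(y + 8\right) + y = \left(8 + y\right) + y = 8 + 2 y$)
$- \frac{112124}{109410} + \frac{\left(-131 - -117\right) L{\left(9 \right)} + Y{\left(-14,0 \right)}}{-20703} = - \frac{112124}{109410} + \frac{\left(-131 - -117\right) \left(8 + 2 \cdot 9\right) - -8}{-20703} = \left(-112124\right) \frac{1}{109410} + \left(\left(-131 + 117\right) \left(8 + 18\right) + 8\right) \left(- \frac{1}{20703}\right) = - \frac{56062}{54705} + \left(\left(-14\right) 26 + 8\right) \left(- \frac{1}{20703}\right) = - \frac{56062}{54705} + \left(-364 + 8\right) \left(- \frac{1}{20703}\right) = - \frac{56062}{54705} - - \frac{356}{20703} = - \frac{56062}{54705} + \frac{356}{20703} = - \frac{380392202}{377519205}$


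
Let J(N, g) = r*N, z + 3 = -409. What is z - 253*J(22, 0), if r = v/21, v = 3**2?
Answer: -19582/7 ≈ -2797.4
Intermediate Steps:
z = -412 (z = -3 - 409 = -412)
v = 9
r = 3/7 (r = 9/21 = 9*(1/21) = 3/7 ≈ 0.42857)
J(N, g) = 3*N/7
z - 253*J(22, 0) = -412 - 759*22/7 = -412 - 253*66/7 = -412 - 16698/7 = -19582/7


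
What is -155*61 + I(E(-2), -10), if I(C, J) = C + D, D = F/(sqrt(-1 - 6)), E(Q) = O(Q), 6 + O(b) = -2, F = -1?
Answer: -9463 + I*sqrt(7)/7 ≈ -9463.0 + 0.37796*I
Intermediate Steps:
O(b) = -8 (O(b) = -6 - 2 = -8)
E(Q) = -8
D = I*sqrt(7)/7 (D = -1/(sqrt(-1 - 6)) = -1/(sqrt(-7)) = -1/(I*sqrt(7)) = -(-1)*I*sqrt(7)/7 = I*sqrt(7)/7 ≈ 0.37796*I)
I(C, J) = C + I*sqrt(7)/7
-155*61 + I(E(-2), -10) = -155*61 + (-8 + I*sqrt(7)/7) = -9455 + (-8 + I*sqrt(7)/7) = -9463 + I*sqrt(7)/7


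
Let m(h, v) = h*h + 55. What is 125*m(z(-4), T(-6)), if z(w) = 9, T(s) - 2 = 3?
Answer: 17000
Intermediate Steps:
T(s) = 5 (T(s) = 2 + 3 = 5)
m(h, v) = 55 + h² (m(h, v) = h² + 55 = 55 + h²)
125*m(z(-4), T(-6)) = 125*(55 + 9²) = 125*(55 + 81) = 125*136 = 17000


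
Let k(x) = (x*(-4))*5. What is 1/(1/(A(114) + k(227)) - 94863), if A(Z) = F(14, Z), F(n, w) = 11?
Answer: -4529/429634528 ≈ -1.0542e-5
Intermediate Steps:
k(x) = -20*x (k(x) = -4*x*5 = -20*x)
A(Z) = 11
1/(1/(A(114) + k(227)) - 94863) = 1/(1/(11 - 20*227) - 94863) = 1/(1/(11 - 4540) - 94863) = 1/(1/(-4529) - 94863) = 1/(-1/4529 - 94863) = 1/(-429634528/4529) = -4529/429634528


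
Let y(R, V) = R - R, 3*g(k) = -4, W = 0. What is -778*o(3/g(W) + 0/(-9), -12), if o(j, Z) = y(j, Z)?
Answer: 0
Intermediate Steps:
g(k) = -4/3 (g(k) = (⅓)*(-4) = -4/3)
y(R, V) = 0
o(j, Z) = 0
-778*o(3/g(W) + 0/(-9), -12) = -778*0 = 0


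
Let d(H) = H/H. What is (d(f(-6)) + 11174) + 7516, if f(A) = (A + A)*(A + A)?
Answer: 18691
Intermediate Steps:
f(A) = 4*A² (f(A) = (2*A)*(2*A) = 4*A²)
d(H) = 1
(d(f(-6)) + 11174) + 7516 = (1 + 11174) + 7516 = 11175 + 7516 = 18691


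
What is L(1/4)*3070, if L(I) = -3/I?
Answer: -36840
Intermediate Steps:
L(1/4)*3070 = -3/(1/4)*3070 = -3/(1*(1/4))*3070 = -3/1/4*3070 = -3*4*3070 = -12*3070 = -36840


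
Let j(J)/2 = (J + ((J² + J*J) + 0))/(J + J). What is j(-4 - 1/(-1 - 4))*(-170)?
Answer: 1122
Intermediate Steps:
j(J) = (J + 2*J²)/J (j(J) = 2*((J + ((J² + J*J) + 0))/(J + J)) = 2*((J + ((J² + J²) + 0))/((2*J))) = 2*((J + (2*J² + 0))*(1/(2*J))) = 2*((J + 2*J²)*(1/(2*J))) = 2*((J + 2*J²)/(2*J)) = (J + 2*J²)/J)
j(-4 - 1/(-1 - 4))*(-170) = (1 + 2*(-4 - 1/(-1 - 4)))*(-170) = (1 + 2*(-4 - 1/(-5)))*(-170) = (1 + 2*(-4 - 1*(-⅕)))*(-170) = (1 + 2*(-4 + ⅕))*(-170) = (1 + 2*(-19/5))*(-170) = (1 - 38/5)*(-170) = -33/5*(-170) = 1122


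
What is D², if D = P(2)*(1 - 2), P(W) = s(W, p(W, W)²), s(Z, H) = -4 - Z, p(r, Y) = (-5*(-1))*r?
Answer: 36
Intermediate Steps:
p(r, Y) = 5*r
P(W) = -4 - W
D = 6 (D = (-4 - 1*2)*(1 - 2) = (-4 - 2)*(-1) = -6*(-1) = 6)
D² = 6² = 36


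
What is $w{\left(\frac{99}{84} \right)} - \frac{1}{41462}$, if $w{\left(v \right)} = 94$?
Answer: $\frac{3897427}{41462} \approx 94.0$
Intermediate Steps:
$w{\left(\frac{99}{84} \right)} - \frac{1}{41462} = 94 - \frac{1}{41462} = \frac{3897427}{41462}$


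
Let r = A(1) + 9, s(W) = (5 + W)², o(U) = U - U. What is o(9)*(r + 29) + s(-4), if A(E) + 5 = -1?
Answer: 1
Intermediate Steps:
A(E) = -6 (A(E) = -5 - 1 = -6)
o(U) = 0
r = 3 (r = -6 + 9 = 3)
o(9)*(r + 29) + s(-4) = 0*(3 + 29) + (5 - 4)² = 0*32 + 1² = 0 + 1 = 1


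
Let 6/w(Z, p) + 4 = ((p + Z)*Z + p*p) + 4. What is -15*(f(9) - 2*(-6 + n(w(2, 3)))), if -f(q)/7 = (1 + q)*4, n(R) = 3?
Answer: 4110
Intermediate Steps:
w(Z, p) = 6/(p² + Z*(Z + p)) (w(Z, p) = 6/(-4 + (((p + Z)*Z + p*p) + 4)) = 6/(-4 + (((Z + p)*Z + p²) + 4)) = 6/(-4 + ((Z*(Z + p) + p²) + 4)) = 6/(-4 + ((p² + Z*(Z + p)) + 4)) = 6/(-4 + (4 + p² + Z*(Z + p))) = 6/(p² + Z*(Z + p)))
f(q) = -28 - 28*q (f(q) = -7*(1 + q)*4 = -7*(4 + 4*q) = -28 - 28*q)
-15*(f(9) - 2*(-6 + n(w(2, 3)))) = -15*((-28 - 28*9) - 2*(-6 + 3)) = -15*((-28 - 252) - 2*(-3)) = -15*(-280 + 6) = -15*(-274) = 4110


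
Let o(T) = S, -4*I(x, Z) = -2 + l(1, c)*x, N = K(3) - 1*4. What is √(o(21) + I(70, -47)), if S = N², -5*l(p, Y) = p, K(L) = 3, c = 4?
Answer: √5 ≈ 2.2361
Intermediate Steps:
l(p, Y) = -p/5
N = -1 (N = 3 - 1*4 = 3 - 4 = -1)
I(x, Z) = ½ + x/20 (I(x, Z) = -(-2 + (-⅕*1)*x)/4 = -(-2 - x/5)/4 = ½ + x/20)
S = 1 (S = (-1)² = 1)
o(T) = 1
√(o(21) + I(70, -47)) = √(1 + (½ + (1/20)*70)) = √(1 + (½ + 7/2)) = √(1 + 4) = √5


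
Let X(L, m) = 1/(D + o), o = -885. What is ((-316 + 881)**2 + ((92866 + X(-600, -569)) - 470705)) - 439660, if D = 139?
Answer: -371712405/746 ≈ -4.9827e+5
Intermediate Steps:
X(L, m) = -1/746 (X(L, m) = 1/(139 - 885) = 1/(-746) = -1/746)
((-316 + 881)**2 + ((92866 + X(-600, -569)) - 470705)) - 439660 = ((-316 + 881)**2 + ((92866 - 1/746) - 470705)) - 439660 = (565**2 + (69278035/746 - 470705)) - 439660 = (319225 - 281867895/746) - 439660 = -43726045/746 - 439660 = -371712405/746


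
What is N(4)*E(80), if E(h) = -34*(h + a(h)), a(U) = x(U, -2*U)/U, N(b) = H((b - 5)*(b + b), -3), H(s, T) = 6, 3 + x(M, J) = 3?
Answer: -16320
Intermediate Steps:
x(M, J) = 0 (x(M, J) = -3 + 3 = 0)
N(b) = 6
a(U) = 0 (a(U) = 0/U = 0)
E(h) = -34*h (E(h) = -34*(h + 0) = -34*h)
N(4)*E(80) = 6*(-34*80) = 6*(-2720) = -16320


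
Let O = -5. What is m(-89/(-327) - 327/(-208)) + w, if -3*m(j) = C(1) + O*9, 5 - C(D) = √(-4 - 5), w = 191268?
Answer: 573844/3 + I ≈ 1.9128e+5 + 1.0*I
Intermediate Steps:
C(D) = 5 - 3*I (C(D) = 5 - √(-4 - 5) = 5 - √(-9) = 5 - 3*I)
m(j) = 40/3 + I (m(j) = -((5 - 3*I) - 5*9)/3 = -((5 - 3*I) - 45)/3 = -(-40 - 3*I)/3 = 40/3 + I)
m(-89/(-327) - 327/(-208)) + w = (40/3 + I) + 191268 = 573844/3 + I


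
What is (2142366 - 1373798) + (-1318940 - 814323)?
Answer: -1364695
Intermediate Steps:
(2142366 - 1373798) + (-1318940 - 814323) = 768568 - 2133263 = -1364695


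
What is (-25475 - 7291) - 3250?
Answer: -36016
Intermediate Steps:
(-25475 - 7291) - 3250 = -32766 - 3250 = -36016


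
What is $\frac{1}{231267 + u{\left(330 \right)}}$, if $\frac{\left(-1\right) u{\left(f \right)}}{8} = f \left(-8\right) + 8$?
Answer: $\frac{1}{252323} \approx 3.9632 \cdot 10^{-6}$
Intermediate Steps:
$u{\left(f \right)} = -64 + 64 f$ ($u{\left(f \right)} = - 8 \left(f \left(-8\right) + 8\right) = - 8 \left(- 8 f + 8\right) = - 8 \left(8 - 8 f\right) = -64 + 64 f$)
$\frac{1}{231267 + u{\left(330 \right)}} = \frac{1}{231267 + \left(-64 + 64 \cdot 330\right)} = \frac{1}{231267 + \left(-64 + 21120\right)} = \frac{1}{231267 + 21056} = \frac{1}{252323}$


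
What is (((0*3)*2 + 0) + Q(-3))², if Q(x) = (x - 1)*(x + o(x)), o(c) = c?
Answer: 576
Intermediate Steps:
Q(x) = 2*x*(-1 + x) (Q(x) = (x - 1)*(x + x) = (-1 + x)*(2*x) = 2*x*(-1 + x))
(((0*3)*2 + 0) + Q(-3))² = (((0*3)*2 + 0) + 2*(-3)*(-1 - 3))² = ((0*2 + 0) + 2*(-3)*(-4))² = ((0 + 0) + 24)² = (0 + 24)² = 24² = 576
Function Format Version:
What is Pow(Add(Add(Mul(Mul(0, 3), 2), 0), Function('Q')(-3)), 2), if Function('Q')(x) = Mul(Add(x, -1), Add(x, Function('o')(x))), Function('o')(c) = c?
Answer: 576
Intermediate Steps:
Function('Q')(x) = Mul(2, x, Add(-1, x)) (Function('Q')(x) = Mul(Add(x, -1), Add(x, x)) = Mul(Add(-1, x), Mul(2, x)) = Mul(2, x, Add(-1, x)))
Pow(Add(Add(Mul(Mul(0, 3), 2), 0), Function('Q')(-3)), 2) = Pow(Add(Add(Mul(Mul(0, 3), 2), 0), Mul(2, -3, Add(-1, -3))), 2) = Pow(Add(Add(Mul(0, 2), 0), Mul(2, -3, -4)), 2) = Pow(Add(Add(0, 0), 24), 2) = Pow(Add(0, 24), 2) = Pow(24, 2) = 576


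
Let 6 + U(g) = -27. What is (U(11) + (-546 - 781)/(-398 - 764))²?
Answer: 1370406361/1350244 ≈ 1014.9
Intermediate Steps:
U(g) = -33 (U(g) = -6 - 27 = -33)
(U(11) + (-546 - 781)/(-398 - 764))² = (-33 + (-546 - 781)/(-398 - 764))² = (-33 - 1327/(-1162))² = (-33 - 1327*(-1/1162))² = (-33 + 1327/1162)² = (-37019/1162)² = 1370406361/1350244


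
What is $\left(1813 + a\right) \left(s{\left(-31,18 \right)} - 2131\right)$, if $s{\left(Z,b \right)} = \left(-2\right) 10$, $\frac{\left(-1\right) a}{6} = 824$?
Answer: $6734781$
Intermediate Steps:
$a = -4944$ ($a = \left(-6\right) 824 = -4944$)
$s{\left(Z,b \right)} = -20$
$\left(1813 + a\right) \left(s{\left(-31,18 \right)} - 2131\right) = \left(1813 - 4944\right) \left(-20 - 2131\right) = \left(-3131\right) \left(-2151\right) = 6734781$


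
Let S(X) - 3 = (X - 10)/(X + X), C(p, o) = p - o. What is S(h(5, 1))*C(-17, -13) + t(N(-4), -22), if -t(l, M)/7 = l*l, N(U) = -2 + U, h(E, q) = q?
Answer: -246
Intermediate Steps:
S(X) = 3 + (-10 + X)/(2*X) (S(X) = 3 + (X - 10)/(X + X) = 3 + (-10 + X)/((2*X)) = 3 + (-10 + X)*(1/(2*X)) = 3 + (-10 + X)/(2*X))
t(l, M) = -7*l² (t(l, M) = -7*l*l = -7*l²)
S(h(5, 1))*C(-17, -13) + t(N(-4), -22) = (7/2 - 5/1)*(-17 - 1*(-13)) - 7*(-2 - 4)² = (7/2 - 5*1)*(-17 + 13) - 7*(-6)² = (7/2 - 5)*(-4) - 7*36 = -3/2*(-4) - 252 = 6 - 252 = -246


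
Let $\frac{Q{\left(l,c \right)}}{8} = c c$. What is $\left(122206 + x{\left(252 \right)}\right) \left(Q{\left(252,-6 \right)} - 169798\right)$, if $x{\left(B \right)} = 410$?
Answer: $-20784638160$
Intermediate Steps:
$Q{\left(l,c \right)} = 8 c^{2}$ ($Q{\left(l,c \right)} = 8 c c = 8 c^{2}$)
$\left(122206 + x{\left(252 \right)}\right) \left(Q{\left(252,-6 \right)} - 169798\right) = \left(122206 + 410\right) \left(8 \left(-6\right)^{2} - 169798\right) = 122616 \left(8 \cdot 36 - 169798\right) = 122616 \left(288 - 169798\right) = 122616 \left(-169510\right) = -20784638160$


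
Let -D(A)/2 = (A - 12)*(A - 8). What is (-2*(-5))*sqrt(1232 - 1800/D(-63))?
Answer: 20*sqrt(1552841)/71 ≈ 351.02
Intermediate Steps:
D(A) = -2*(-12 + A)*(-8 + A) (D(A) = -2*(A - 12)*(A - 8) = -2*(-12 + A)*(-8 + A))
(-2*(-5))*sqrt(1232 - 1800/D(-63)) = (-2*(-5))*sqrt(1232 - 1800/(-192 - 2*(-63)**2 + 40*(-63))) = 10*sqrt(1232 - 1800/(-192 - 2*3969 - 2520)) = 10*sqrt(1232 - 1800/(-192 - 7938 - 2520)) = 10*sqrt(1232 - 1800/(-10650)) = 10*sqrt(1232 - 1800*(-1/10650)) = 10*sqrt(1232 + 12/71) = 10*sqrt(87484/71) = 10*(2*sqrt(1552841)/71) = 20*sqrt(1552841)/71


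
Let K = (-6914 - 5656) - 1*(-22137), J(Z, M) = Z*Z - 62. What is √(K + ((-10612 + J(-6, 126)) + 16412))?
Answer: 23*√29 ≈ 123.86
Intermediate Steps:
J(Z, M) = -62 + Z² (J(Z, M) = Z² - 62 = -62 + Z²)
K = 9567 (K = -12570 + 22137 = 9567)
√(K + ((-10612 + J(-6, 126)) + 16412)) = √(9567 + ((-10612 + (-62 + (-6)²)) + 16412)) = √(9567 + ((-10612 + (-62 + 36)) + 16412)) = √(9567 + ((-10612 - 26) + 16412)) = √(9567 + (-10638 + 16412)) = √(9567 + 5774) = √15341 = 23*√29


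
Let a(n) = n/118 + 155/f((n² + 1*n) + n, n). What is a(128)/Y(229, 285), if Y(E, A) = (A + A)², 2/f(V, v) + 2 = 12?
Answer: 15263/6389700 ≈ 0.0023887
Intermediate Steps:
f(V, v) = ⅕ (f(V, v) = 2/(-2 + 12) = 2/10 = 2*(⅒) = ⅕)
Y(E, A) = 4*A² (Y(E, A) = (2*A)² = 4*A²)
a(n) = 775 + n/118 (a(n) = n/118 + 155/(⅕) = n*(1/118) + 155*5 = n/118 + 775 = 775 + n/118)
a(128)/Y(229, 285) = (775 + (1/118)*128)/((4*285²)) = (775 + 64/59)/((4*81225)) = (45789/59)/324900 = (45789/59)*(1/324900) = 15263/6389700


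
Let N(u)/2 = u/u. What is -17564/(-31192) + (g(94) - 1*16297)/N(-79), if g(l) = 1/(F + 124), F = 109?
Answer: -14804259697/1816934 ≈ -8147.9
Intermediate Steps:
g(l) = 1/233 (g(l) = 1/(109 + 124) = 1/233)
N(u) = 2 (N(u) = 2*(u/u) = 2*1 = 2)
-17564/(-31192) + (g(94) - 1*16297)/N(-79) = -17564/(-31192) + (1/233 - 1*16297)/2 = -17564*(-1/31192) + (1/233 - 16297)*(1/2) = 4391/7798 - 3797200/233*1/2 = 4391/7798 - 1898600/233 = -14804259697/1816934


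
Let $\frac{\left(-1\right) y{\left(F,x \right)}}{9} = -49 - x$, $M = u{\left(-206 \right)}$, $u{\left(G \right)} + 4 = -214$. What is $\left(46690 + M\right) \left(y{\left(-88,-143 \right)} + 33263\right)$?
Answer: $1506482824$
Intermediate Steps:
$u{\left(G \right)} = -218$ ($u{\left(G \right)} = -4 - 214 = -218$)
$M = -218$
$y{\left(F,x \right)} = 441 + 9 x$ ($y{\left(F,x \right)} = - 9 \left(-49 - x\right) = 441 + 9 x$)
$\left(46690 + M\right) \left(y{\left(-88,-143 \right)} + 33263\right) = \left(46690 - 218\right) \left(\left(441 + 9 \left(-143\right)\right) + 33263\right) = 46472 \left(\left(441 - 1287\right) + 33263\right) = 46472 \left(-846 + 33263\right) = 46472 \cdot 32417 = 1506482824$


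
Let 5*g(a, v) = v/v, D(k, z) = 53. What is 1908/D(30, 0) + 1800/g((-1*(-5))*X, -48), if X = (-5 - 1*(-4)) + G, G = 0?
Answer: 9036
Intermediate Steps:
X = -1 (X = (-5 - 1*(-4)) + 0 = (-5 + 4) + 0 = -1 + 0 = -1)
g(a, v) = ⅕ (g(a, v) = (v/v)/5 = (⅕)*1 = ⅕)
1908/D(30, 0) + 1800/g((-1*(-5))*X, -48) = 1908/53 + 1800/(⅕) = 1908*(1/53) + 1800*5 = 36 + 9000 = 9036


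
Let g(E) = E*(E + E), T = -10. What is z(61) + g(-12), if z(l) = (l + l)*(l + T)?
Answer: 6510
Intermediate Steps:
g(E) = 2*E² (g(E) = E*(2*E) = 2*E²)
z(l) = 2*l*(-10 + l) (z(l) = (l + l)*(l - 10) = (2*l)*(-10 + l) = 2*l*(-10 + l))
z(61) + g(-12) = 2*61*(-10 + 61) + 2*(-12)² = 2*61*51 + 2*144 = 6222 + 288 = 6510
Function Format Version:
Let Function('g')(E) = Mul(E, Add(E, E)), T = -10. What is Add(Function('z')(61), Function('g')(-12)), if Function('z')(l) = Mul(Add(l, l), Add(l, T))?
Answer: 6510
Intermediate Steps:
Function('g')(E) = Mul(2, Pow(E, 2)) (Function('g')(E) = Mul(E, Mul(2, E)) = Mul(2, Pow(E, 2)))
Function('z')(l) = Mul(2, l, Add(-10, l)) (Function('z')(l) = Mul(Add(l, l), Add(l, -10)) = Mul(Mul(2, l), Add(-10, l)) = Mul(2, l, Add(-10, l)))
Add(Function('z')(61), Function('g')(-12)) = Add(Mul(2, 61, Add(-10, 61)), Mul(2, Pow(-12, 2))) = Add(Mul(2, 61, 51), Mul(2, 144)) = Add(6222, 288) = 6510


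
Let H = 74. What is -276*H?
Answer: -20424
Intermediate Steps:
-276*H = -276*74 = -20424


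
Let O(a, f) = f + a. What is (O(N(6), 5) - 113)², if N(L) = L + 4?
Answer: 9604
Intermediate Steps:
N(L) = 4 + L
O(a, f) = a + f
(O(N(6), 5) - 113)² = (((4 + 6) + 5) - 113)² = ((10 + 5) - 113)² = (15 - 113)² = (-98)² = 9604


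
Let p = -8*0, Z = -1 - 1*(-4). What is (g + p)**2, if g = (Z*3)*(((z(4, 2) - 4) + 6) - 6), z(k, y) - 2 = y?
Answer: 0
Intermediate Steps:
z(k, y) = 2 + y
Z = 3 (Z = -1 + 4 = 3)
p = 0
g = 0 (g = (3*3)*((((2 + 2) - 4) + 6) - 6) = 9*(((4 - 4) + 6) - 6) = 9*((0 + 6) - 6) = 9*(6 - 6) = 9*0 = 0)
(g + p)**2 = (0 + 0)**2 = 0**2 = 0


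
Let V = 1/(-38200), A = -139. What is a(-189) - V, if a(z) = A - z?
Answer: 1910001/38200 ≈ 50.000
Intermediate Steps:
V = -1/38200 ≈ -2.6178e-5
a(z) = -139 - z
a(-189) - V = (-139 - 1*(-189)) - 1*(-1/38200) = (-139 + 189) + 1/38200 = 50 + 1/38200 = 1910001/38200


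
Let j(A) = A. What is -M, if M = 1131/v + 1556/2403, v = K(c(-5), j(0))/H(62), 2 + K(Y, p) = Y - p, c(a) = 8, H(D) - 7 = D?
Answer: -62512351/4806 ≈ -13007.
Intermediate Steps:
H(D) = 7 + D
K(Y, p) = -2 + Y - p (K(Y, p) = -2 + (Y - p) = -2 + Y - p)
v = 2/23 (v = (-2 + 8 - 1*0)/(7 + 62) = (-2 + 8 + 0)/69 = 6*(1/69) = 2/23 ≈ 0.086957)
M = 62512351/4806 (M = 1131/(2/23) + 1556/2403 = 1131*(23/2) + 1556*(1/2403) = 26013/2 + 1556/2403 = 62512351/4806 ≈ 13007.)
-M = -1*62512351/4806 = -62512351/4806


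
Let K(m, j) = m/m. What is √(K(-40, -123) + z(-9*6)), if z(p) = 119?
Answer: 2*√30 ≈ 10.954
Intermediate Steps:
K(m, j) = 1
√(K(-40, -123) + z(-9*6)) = √(1 + 119) = √120 = 2*√30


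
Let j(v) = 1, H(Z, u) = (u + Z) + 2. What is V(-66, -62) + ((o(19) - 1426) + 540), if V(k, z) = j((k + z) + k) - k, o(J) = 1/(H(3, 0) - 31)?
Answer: -21295/26 ≈ -819.04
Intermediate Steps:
H(Z, u) = 2 + Z + u (H(Z, u) = (Z + u) + 2 = 2 + Z + u)
o(J) = -1/26 (o(J) = 1/((2 + 3 + 0) - 31) = 1/(5 - 31) = 1/(-26) = -1/26)
V(k, z) = 1 - k
V(-66, -62) + ((o(19) - 1426) + 540) = (1 - 1*(-66)) + ((-1/26 - 1426) + 540) = (1 + 66) + (-37077/26 + 540) = 67 - 23037/26 = -21295/26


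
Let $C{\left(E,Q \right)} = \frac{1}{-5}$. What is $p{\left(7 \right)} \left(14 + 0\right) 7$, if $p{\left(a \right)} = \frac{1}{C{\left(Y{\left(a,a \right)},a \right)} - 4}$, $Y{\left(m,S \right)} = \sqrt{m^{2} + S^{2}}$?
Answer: $- \frac{70}{3} \approx -23.333$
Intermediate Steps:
$Y{\left(m,S \right)} = \sqrt{S^{2} + m^{2}}$
$C{\left(E,Q \right)} = - \frac{1}{5}$
$p{\left(a \right)} = - \frac{5}{21}$ ($p{\left(a \right)} = \frac{1}{- \frac{1}{5} - 4} = \frac{1}{- \frac{21}{5}} = - \frac{5}{21}$)
$p{\left(7 \right)} \left(14 + 0\right) 7 = - \frac{5 \left(14 + 0\right)}{21} \cdot 7 = \left(- \frac{5}{21}\right) 14 \cdot 7 = \left(- \frac{10}{3}\right) 7 = - \frac{70}{3}$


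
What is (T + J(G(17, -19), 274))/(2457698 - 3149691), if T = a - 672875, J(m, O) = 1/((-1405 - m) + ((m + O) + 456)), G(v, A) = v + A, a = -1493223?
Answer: 1462116151/467095275 ≈ 3.1302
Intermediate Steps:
G(v, A) = A + v
J(m, O) = 1/(-949 + O) (J(m, O) = 1/((-1405 - m) + ((O + m) + 456)) = 1/((-1405 - m) + (456 + O + m)) = 1/(-949 + O))
T = -2166098 (T = -1493223 - 672875 = -2166098)
(T + J(G(17, -19), 274))/(2457698 - 3149691) = (-2166098 + 1/(-949 + 274))/(2457698 - 3149691) = (-2166098 + 1/(-675))/(-691993) = (-2166098 - 1/675)*(-1/691993) = -1462116151/675*(-1/691993) = 1462116151/467095275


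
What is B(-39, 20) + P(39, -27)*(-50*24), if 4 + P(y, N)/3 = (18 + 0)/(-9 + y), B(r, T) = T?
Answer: 12260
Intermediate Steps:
P(y, N) = -12 + 54/(-9 + y) (P(y, N) = -12 + 3*((18 + 0)/(-9 + y)) = -12 + 3*(18/(-9 + y)) = -12 + 54/(-9 + y))
B(-39, 20) + P(39, -27)*(-50*24) = 20 + (6*(27 - 2*39)/(-9 + 39))*(-50*24) = 20 + (6*(27 - 78)/30)*(-1200) = 20 + (6*(1/30)*(-51))*(-1200) = 20 - 51/5*(-1200) = 20 + 12240 = 12260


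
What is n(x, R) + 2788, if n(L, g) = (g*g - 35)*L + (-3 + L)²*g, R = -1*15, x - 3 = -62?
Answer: -66082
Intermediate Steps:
x = -59 (x = 3 - 62 = -59)
R = -15
n(L, g) = L*(-35 + g²) + g*(-3 + L)² (n(L, g) = (g² - 35)*L + g*(-3 + L)² = (-35 + g²)*L + g*(-3 + L)² = L*(-35 + g²) + g*(-3 + L)²)
n(x, R) + 2788 = (-35*(-59) - 59*(-15)² - 15*(-3 - 59)²) + 2788 = (2065 - 59*225 - 15*(-62)²) + 2788 = (2065 - 13275 - 15*3844) + 2788 = (2065 - 13275 - 57660) + 2788 = -68870 + 2788 = -66082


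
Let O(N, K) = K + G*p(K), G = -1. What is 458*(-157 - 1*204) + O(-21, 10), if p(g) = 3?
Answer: -165331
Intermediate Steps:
O(N, K) = -3 + K (O(N, K) = K - 1*3 = K - 3 = -3 + K)
458*(-157 - 1*204) + O(-21, 10) = 458*(-157 - 1*204) + (-3 + 10) = 458*(-157 - 204) + 7 = 458*(-361) + 7 = -165338 + 7 = -165331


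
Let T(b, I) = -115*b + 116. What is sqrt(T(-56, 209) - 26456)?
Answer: 10*I*sqrt(199) ≈ 141.07*I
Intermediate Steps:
T(b, I) = 116 - 115*b
sqrt(T(-56, 209) - 26456) = sqrt((116 - 115*(-56)) - 26456) = sqrt((116 + 6440) - 26456) = sqrt(6556 - 26456) = sqrt(-19900) = 10*I*sqrt(199)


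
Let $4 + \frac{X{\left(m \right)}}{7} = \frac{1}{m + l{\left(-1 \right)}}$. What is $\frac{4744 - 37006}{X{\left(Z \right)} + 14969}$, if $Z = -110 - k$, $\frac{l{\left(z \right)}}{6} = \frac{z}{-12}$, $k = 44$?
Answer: $- \frac{9904434}{4586873} \approx -2.1593$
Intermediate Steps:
$l{\left(z \right)} = - \frac{z}{2}$ ($l{\left(z \right)} = 6 \frac{z}{-12} = 6 z \left(- \frac{1}{12}\right) = 6 \left(- \frac{z}{12}\right) = - \frac{z}{2}$)
$Z = -154$ ($Z = -110 - 44 = -154$)
$X{\left(m \right)} = -28 + \frac{7}{\frac{1}{2} + m}$ ($X{\left(m \right)} = -28 + \frac{7}{m - - \frac{1}{2}} = -28 + \frac{7}{m + \frac{1}{2}} = -28 + \frac{7}{\frac{1}{2} + m}$)
$\frac{4744 - 37006}{X{\left(Z \right)} + 14969} = \frac{4744 - 37006}{\frac{14 \left(-1 - -616\right)}{1 + 2 \left(-154\right)} + 14969} = - \frac{32262}{\frac{14 \left(-1 + 616\right)}{1 - 308} + 14969} = - \frac{32262}{14 \frac{1}{-307} \cdot 615 + 14969} = - \frac{32262}{14 \left(- \frac{1}{307}\right) 615 + 14969} = - \frac{32262}{- \frac{8610}{307} + 14969} = - \frac{32262}{\frac{4586873}{307}} = \left(-32262\right) \frac{307}{4586873} = - \frac{9904434}{4586873}$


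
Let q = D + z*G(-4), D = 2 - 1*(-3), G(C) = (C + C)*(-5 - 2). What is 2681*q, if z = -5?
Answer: -737275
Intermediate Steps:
G(C) = -14*C (G(C) = (2*C)*(-7) = -14*C)
D = 5 (D = 2 + 3 = 5)
q = -275 (q = 5 - (-70)*(-4) = 5 - 5*56 = 5 - 280 = -275)
2681*q = 2681*(-275) = -737275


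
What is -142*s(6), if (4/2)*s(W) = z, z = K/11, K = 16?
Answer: -1136/11 ≈ -103.27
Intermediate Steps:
z = 16/11 ≈ 1.4545
s(W) = 8/11 (s(W) = (½)*(16/11) = 8/11)
-142*s(6) = -142*8/11 = -1136/11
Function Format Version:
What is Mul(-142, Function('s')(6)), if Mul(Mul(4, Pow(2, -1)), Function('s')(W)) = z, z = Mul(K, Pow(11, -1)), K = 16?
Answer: Rational(-1136, 11) ≈ -103.27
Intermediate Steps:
z = Rational(16, 11) (z = Mul(16, Pow(11, -1)) = Mul(16, Rational(1, 11)) = Rational(16, 11) ≈ 1.4545)
Function('s')(W) = Rational(8, 11) (Function('s')(W) = Mul(Rational(1, 2), Rational(16, 11)) = Rational(8, 11))
Mul(-142, Function('s')(6)) = Mul(-142, Rational(8, 11)) = Rational(-1136, 11)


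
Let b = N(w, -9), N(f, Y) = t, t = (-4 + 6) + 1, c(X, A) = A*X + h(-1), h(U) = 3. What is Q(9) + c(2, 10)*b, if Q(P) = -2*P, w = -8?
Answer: 51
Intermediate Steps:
c(X, A) = 3 + A*X (c(X, A) = A*X + 3 = 3 + A*X)
t = 3 (t = 2 + 1 = 3)
N(f, Y) = 3
b = 3
Q(9) + c(2, 10)*b = -2*9 + (3 + 10*2)*3 = -18 + (3 + 20)*3 = -18 + 23*3 = -18 + 69 = 51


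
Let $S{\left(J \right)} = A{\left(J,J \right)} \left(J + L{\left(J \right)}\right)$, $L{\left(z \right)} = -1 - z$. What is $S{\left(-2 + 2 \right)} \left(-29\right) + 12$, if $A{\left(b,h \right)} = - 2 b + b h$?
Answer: $12$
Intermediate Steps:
$S{\left(J \right)} = - J \left(-2 + J\right)$ ($S{\left(J \right)} = J \left(-2 + J\right) \left(J - \left(1 + J\right)\right) = J \left(-2 + J\right) \left(-1\right) = - J \left(-2 + J\right)$)
$S{\left(-2 + 2 \right)} \left(-29\right) + 12 = \left(-2 + 2\right) \left(2 - \left(-2 + 2\right)\right) \left(-29\right) + 12 = 0 \left(2 - 0\right) \left(-29\right) + 12 = 0 \left(2 + 0\right) \left(-29\right) + 12 = 0 \cdot 2 \left(-29\right) + 12 = 0 \left(-29\right) + 12 = 0 + 12 = 12$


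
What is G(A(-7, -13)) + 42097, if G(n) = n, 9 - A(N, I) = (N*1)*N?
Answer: 42057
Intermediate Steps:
A(N, I) = 9 - N² (A(N, I) = 9 - N*1*N = 9 - N*N = 9 - N²)
G(A(-7, -13)) + 42097 = (9 - 1*(-7)²) + 42097 = (9 - 1*49) + 42097 = (9 - 49) + 42097 = -40 + 42097 = 42057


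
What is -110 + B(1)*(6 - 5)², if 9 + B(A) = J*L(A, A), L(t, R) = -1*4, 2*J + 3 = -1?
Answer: -111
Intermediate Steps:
J = -2 (J = -3/2 + (½)*(-1) = -3/2 - ½ = -2)
L(t, R) = -4
B(A) = -1 (B(A) = -9 - 2*(-4) = -9 + 8 = -1)
-110 + B(1)*(6 - 5)² = -110 - (6 - 5)² = -110 - 1*1² = -110 - 1*1 = -110 - 1 = -111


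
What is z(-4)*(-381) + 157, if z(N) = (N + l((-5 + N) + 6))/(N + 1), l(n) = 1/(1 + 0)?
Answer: -224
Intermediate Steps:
l(n) = 1 (l(n) = 1/1 = 1)
z(N) = 1 (z(N) = (N + 1)/(N + 1) = (1 + N)/(1 + N) = 1)
z(-4)*(-381) + 157 = 1*(-381) + 157 = -381 + 157 = -224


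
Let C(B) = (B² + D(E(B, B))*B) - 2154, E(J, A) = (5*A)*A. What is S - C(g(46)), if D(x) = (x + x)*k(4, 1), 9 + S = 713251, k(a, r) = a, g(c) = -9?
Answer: 744475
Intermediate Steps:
E(J, A) = 5*A²
S = 713242 (S = -9 + 713251 = 713242)
D(x) = 8*x (D(x) = (x + x)*4 = (2*x)*4 = 8*x)
C(B) = -2154 + B² + 40*B³ (C(B) = (B² + (8*(5*B²))*B) - 2154 = (B² + (40*B²)*B) - 2154 = (B² + 40*B³) - 2154 = -2154 + B² + 40*B³)
S - C(g(46)) = 713242 - (-2154 + (-9)² + 40*(-9)³) = 713242 - (-2154 + 81 + 40*(-729)) = 713242 - (-2154 + 81 - 29160) = 713242 - 1*(-31233) = 713242 + 31233 = 744475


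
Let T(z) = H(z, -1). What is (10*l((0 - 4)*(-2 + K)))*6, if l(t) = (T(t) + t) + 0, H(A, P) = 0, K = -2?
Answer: 960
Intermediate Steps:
T(z) = 0
l(t) = t (l(t) = (0 + t) + 0 = t + 0 = t)
(10*l((0 - 4)*(-2 + K)))*6 = (10*((0 - 4)*(-2 - 2)))*6 = (10*(-4*(-4)))*6 = (10*16)*6 = 160*6 = 960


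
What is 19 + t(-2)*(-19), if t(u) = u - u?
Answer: 19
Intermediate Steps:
t(u) = 0
19 + t(-2)*(-19) = 19 + 0*(-19) = 19 + 0 = 19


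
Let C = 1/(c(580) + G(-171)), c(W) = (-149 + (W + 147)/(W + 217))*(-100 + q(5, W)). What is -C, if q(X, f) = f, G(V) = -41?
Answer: 797/56685157 ≈ 1.4060e-5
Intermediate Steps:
c(W) = (-149 + (147 + W)/(217 + W))*(-100 + W) (c(W) = (-149 + (W + 147)/(W + 217))*(-100 + W) = (-149 + (147 + W)/(217 + W))*(-100 + W))
C = -797/56685157 (C = 1/(2*(1609300 - 8693*580 - 74*580**2)/(217 + 580) - 41) = 1/(2*(1609300 - 5041940 - 74*336400)/797 - 41) = 1/(2*(1/797)*(1609300 - 5041940 - 24893600) - 41) = 1/(2*(1/797)*(-28326240) - 41) = 1/(-56652480/797 - 41) = 1/(-56685157/797) = -797/56685157 ≈ -1.4060e-5)
-C = -1*(-797/56685157) = 797/56685157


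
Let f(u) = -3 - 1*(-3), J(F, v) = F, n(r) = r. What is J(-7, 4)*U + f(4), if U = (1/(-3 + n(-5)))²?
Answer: -7/64 ≈ -0.10938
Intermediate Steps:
f(u) = 0 (f(u) = -3 + 3 = 0)
U = 1/64 (U = (1/(-3 - 5))² = (1/(-8))² = (-⅛)² = 1/64 ≈ 0.015625)
J(-7, 4)*U + f(4) = -7*1/64 + 0 = -7/64 + 0 = -7/64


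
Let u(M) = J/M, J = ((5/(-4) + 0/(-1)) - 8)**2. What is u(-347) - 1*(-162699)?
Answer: 903303479/5552 ≈ 1.6270e+5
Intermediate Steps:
J = 1369/16 (J = ((5*(-1/4) + 0*(-1)) - 8)**2 = ((-5/4 + 0) - 8)**2 = (-5/4 - 8)**2 = (-37/4)**2 = 1369/16 ≈ 85.563)
u(M) = 1369/(16*M)
u(-347) - 1*(-162699) = (1369/16)/(-347) - 1*(-162699) = (1369/16)*(-1/347) + 162699 = -1369/5552 + 162699 = 903303479/5552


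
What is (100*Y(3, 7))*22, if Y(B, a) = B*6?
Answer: 39600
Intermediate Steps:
Y(B, a) = 6*B
(100*Y(3, 7))*22 = (100*(6*3))*22 = (100*18)*22 = 1800*22 = 39600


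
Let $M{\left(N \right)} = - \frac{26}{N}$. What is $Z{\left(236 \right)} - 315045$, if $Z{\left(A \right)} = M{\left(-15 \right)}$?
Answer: $- \frac{4725649}{15} \approx -3.1504 \cdot 10^{5}$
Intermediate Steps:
$Z{\left(A \right)} = \frac{26}{15}$ ($Z{\left(A \right)} = - \frac{26}{-15} = \left(-26\right) \left(- \frac{1}{15}\right) = \frac{26}{15}$)
$Z{\left(236 \right)} - 315045 = \frac{26}{15} - 315045 = - \frac{4725649}{15}$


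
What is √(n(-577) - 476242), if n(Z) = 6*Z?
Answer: 2*I*√119926 ≈ 692.61*I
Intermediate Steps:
√(n(-577) - 476242) = √(6*(-577) - 476242) = √(-3462 - 476242) = √(-479704) = 2*I*√119926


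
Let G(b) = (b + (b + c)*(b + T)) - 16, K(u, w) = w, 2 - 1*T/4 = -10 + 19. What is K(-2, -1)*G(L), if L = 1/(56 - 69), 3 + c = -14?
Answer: -78313/169 ≈ -463.39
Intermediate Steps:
c = -17 (c = -3 - 14 = -17)
L = -1/13 (L = 1/(-13) = -1/13 ≈ -0.076923)
T = -28 (T = 8 - 4*(-10 + 19) = 8 - 4*9 = 8 - 36 = -28)
G(b) = -16 + b + (-28 + b)*(-17 + b) (G(b) = (b + (b - 17)*(b - 28)) - 16 = (b + (-17 + b)*(-28 + b)) - 16 = (b + (-28 + b)*(-17 + b)) - 16 = -16 + b + (-28 + b)*(-17 + b))
K(-2, -1)*G(L) = -(460 + (-1/13)² - 44*(-1/13)) = -(460 + 1/169 + 44/13) = -1*78313/169 = -78313/169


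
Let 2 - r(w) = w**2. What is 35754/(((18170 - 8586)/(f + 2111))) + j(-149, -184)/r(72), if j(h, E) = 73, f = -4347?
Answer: -12946268170/1552009 ≈ -8341.6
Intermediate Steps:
r(w) = 2 - w**2
35754/(((18170 - 8586)/(f + 2111))) + j(-149, -184)/r(72) = 35754/(((18170 - 8586)/(-4347 + 2111))) + 73/(2 - 1*72**2) = 35754/((9584/(-2236))) + 73/(2 - 1*5184) = 35754/((9584*(-1/2236))) + 73/(2 - 5184) = 35754/(-2396/559) + 73/(-5182) = 35754*(-559/2396) + 73*(-1/5182) = -9993243/1198 - 73/5182 = -12946268170/1552009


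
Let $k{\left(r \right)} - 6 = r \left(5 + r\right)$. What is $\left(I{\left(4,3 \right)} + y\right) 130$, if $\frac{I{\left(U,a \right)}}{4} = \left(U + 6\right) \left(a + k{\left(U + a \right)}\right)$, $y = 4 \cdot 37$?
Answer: $502840$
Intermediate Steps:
$k{\left(r \right)} = 6 + r \left(5 + r\right)$
$y = 148$
$I{\left(U,a \right)} = 4 \left(6 + U\right) \left(6 + \left(U + a\right)^{2} + 5 U + 6 a\right)$ ($I{\left(U,a \right)} = 4 \left(U + 6\right) \left(a + \left(6 + \left(U + a\right)^{2} + 5 \left(U + a\right)\right)\right) = 4 \left(6 + U\right) \left(a + \left(6 + \left(U + a\right)^{2} + \left(5 U + 5 a\right)\right)\right) = 4 \left(6 + U\right) \left(a + \left(6 + \left(U + a\right)^{2} + 5 U + 5 a\right)\right) = 4 \left(6 + U\right) \left(6 + \left(U + a\right)^{2} + 5 U + 6 a\right)$)
$\left(I{\left(4,3 \right)} + y\right) 130 = \left(\left(144 + 20 \cdot 4^{2} + 24 \left(4 + 3\right)^{2} + 144 \cdot 4 + 144 \cdot 3 + 4 \cdot 4 \left(4 + 3\right)^{2} + 24 \cdot 4 \cdot 3\right) + 148\right) 130 = \left(\left(144 + 20 \cdot 16 + 24 \cdot 7^{2} + 576 + 432 + 4 \cdot 4 \cdot 7^{2} + 288\right) + 148\right) 130 = \left(\left(144 + 320 + 24 \cdot 49 + 576 + 432 + 4 \cdot 4 \cdot 49 + 288\right) + 148\right) 130 = \left(\left(144 + 320 + 1176 + 576 + 432 + 784 + 288\right) + 148\right) 130 = \left(3720 + 148\right) 130 = 3868 \cdot 130 = 502840$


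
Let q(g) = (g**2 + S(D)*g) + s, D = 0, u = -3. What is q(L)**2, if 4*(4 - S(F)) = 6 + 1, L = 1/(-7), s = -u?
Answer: 279841/38416 ≈ 7.2845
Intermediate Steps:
s = 3 (s = -1*(-3) = 3)
L = -1/7 ≈ -0.14286
S(F) = 9/4 (S(F) = 4 - (6 + 1)/4 = 4 - 1/4*7 = 4 - 7/4 = 9/4)
q(g) = 3 + g**2 + 9*g/4 (q(g) = (g**2 + 9*g/4) + 3 = 3 + g**2 + 9*g/4)
q(L)**2 = (3 + (-1/7)**2 + (9/4)*(-1/7))**2 = (3 + 1/49 - 9/28)**2 = (529/196)**2 = 279841/38416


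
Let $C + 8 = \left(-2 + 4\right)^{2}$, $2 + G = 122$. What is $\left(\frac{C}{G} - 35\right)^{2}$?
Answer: $\frac{1104601}{900} \approx 1227.3$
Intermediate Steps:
$G = 120$ ($G = -2 + 122 = 120$)
$C = -4$ ($C = -8 + \left(-2 + 4\right)^{2} = -8 + 2^{2} = -8 + 4 = -4$)
$\left(\frac{C}{G} - 35\right)^{2} = \left(- \frac{4}{120} - 35\right)^{2} = \left(\left(-4\right) \frac{1}{120} - 35\right)^{2} = \left(- \frac{1}{30} - 35\right)^{2} = \left(- \frac{1051}{30}\right)^{2} = \frac{1104601}{900}$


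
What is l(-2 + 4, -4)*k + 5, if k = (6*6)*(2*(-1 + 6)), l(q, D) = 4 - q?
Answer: 725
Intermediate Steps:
k = 360 (k = 36*(2*5) = 36*10 = 360)
l(-2 + 4, -4)*k + 5 = (4 - (-2 + 4))*360 + 5 = (4 - 1*2)*360 + 5 = (4 - 2)*360 + 5 = 2*360 + 5 = 720 + 5 = 725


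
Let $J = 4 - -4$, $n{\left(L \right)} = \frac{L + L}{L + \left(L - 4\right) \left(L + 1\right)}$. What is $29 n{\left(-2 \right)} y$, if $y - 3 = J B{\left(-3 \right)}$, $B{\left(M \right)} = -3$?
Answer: $609$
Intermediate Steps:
$n{\left(L \right)} = \frac{2 L}{L + \left(1 + L\right) \left(-4 + L\right)}$ ($n{\left(L \right)} = \frac{2 L}{L + \left(-4 + L\right) \left(1 + L\right)} = \frac{2 L}{L + \left(1 + L\right) \left(-4 + L\right)}$)
$J = 8$ ($J = 4 + 4 = 8$)
$y = -21$ ($y = 3 + 8 \left(-3\right) = 3 - 24 = -21$)
$29 n{\left(-2 \right)} y = 29 \cdot 2 \left(-2\right) \frac{1}{-4 + \left(-2\right)^{2} - -4} \left(-21\right) = 29 \cdot 2 \left(-2\right) \frac{1}{-4 + 4 + 4} \left(-21\right) = 29 \cdot 2 \left(-2\right) \frac{1}{4} \left(-21\right) = 29 \left(-1\right) \left(-21\right) = \left(-29\right) \left(-21\right) = 609$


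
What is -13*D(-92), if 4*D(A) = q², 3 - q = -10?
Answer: -2197/4 ≈ -549.25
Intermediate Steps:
q = 13 (q = 3 - 1*(-10) = 3 + 10 = 13)
D(A) = 169/4 (D(A) = (¼)*13² = (¼)*169 = 169/4)
-13*D(-92) = -13*169/4 = -2197/4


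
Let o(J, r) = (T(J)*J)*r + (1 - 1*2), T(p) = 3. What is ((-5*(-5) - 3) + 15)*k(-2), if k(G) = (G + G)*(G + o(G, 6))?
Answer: 5772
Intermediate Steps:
o(J, r) = -1 + 3*J*r (o(J, r) = (3*J)*r + (1 - 1*2) = 3*J*r + (1 - 2) = 3*J*r - 1 = -1 + 3*J*r)
k(G) = 2*G*(-1 + 19*G) (k(G) = (G + G)*(G + (-1 + 3*G*6)) = (2*G)*(G + (-1 + 18*G)) = (2*G)*(-1 + 19*G) = 2*G*(-1 + 19*G))
((-5*(-5) - 3) + 15)*k(-2) = ((-5*(-5) - 3) + 15)*(2*(-2)*(-1 + 19*(-2))) = ((25 - 3) + 15)*(2*(-2)*(-1 - 38)) = (22 + 15)*(2*(-2)*(-39)) = 37*156 = 5772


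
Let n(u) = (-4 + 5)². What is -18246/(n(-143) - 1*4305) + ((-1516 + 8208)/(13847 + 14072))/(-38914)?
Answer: 4955788704317/1169009403416 ≈ 4.2393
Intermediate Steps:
n(u) = 1 (n(u) = 1² = 1)
-18246/(n(-143) - 1*4305) + ((-1516 + 8208)/(13847 + 14072))/(-38914) = -18246/(1 - 1*4305) + ((-1516 + 8208)/(13847 + 14072))/(-38914) = -18246/(1 - 4305) + (6692/27919)*(-1/38914) = -18246/(-4304) + (6692*(1/27919))*(-1/38914) = -18246*(-1/4304) + (6692/27919)*(-1/38914) = 9123/2152 - 3346/543219983 = 4955788704317/1169009403416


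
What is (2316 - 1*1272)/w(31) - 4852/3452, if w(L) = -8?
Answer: -227669/1726 ≈ -131.91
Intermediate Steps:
(2316 - 1*1272)/w(31) - 4852/3452 = (2316 - 1*1272)/(-8) - 4852/3452 = (2316 - 1272)*(-⅛) - 4852*1/3452 = 1044*(-⅛) - 1213/863 = -261/2 - 1213/863 = -227669/1726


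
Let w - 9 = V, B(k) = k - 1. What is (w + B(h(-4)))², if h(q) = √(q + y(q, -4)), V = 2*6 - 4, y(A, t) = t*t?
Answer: 268 + 64*√3 ≈ 378.85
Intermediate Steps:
y(A, t) = t²
V = 8 (V = 12 - 4 = 8)
h(q) = √(16 + q) (h(q) = √(q + (-4)²) = √(q + 16) = √(16 + q))
B(k) = -1 + k
w = 17 (w = 9 + 8 = 17)
(w + B(h(-4)))² = (17 + (-1 + √(16 - 4)))² = (17 + (-1 + √12))² = (17 + (-1 + 2*√3))² = (16 + 2*√3)²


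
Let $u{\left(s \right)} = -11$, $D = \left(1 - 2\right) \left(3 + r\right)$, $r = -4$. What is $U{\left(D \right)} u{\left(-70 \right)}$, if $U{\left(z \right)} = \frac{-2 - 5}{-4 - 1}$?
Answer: $- \frac{77}{5} \approx -15.4$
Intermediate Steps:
$D = 1$ ($D = \left(1 - 2\right) \left(3 - 4\right) = \left(-1\right) \left(-1\right) = 1$)
$U{\left(z \right)} = \frac{7}{5}$ ($U{\left(z \right)} = - \frac{7}{-5} = \left(-7\right) \left(- \frac{1}{5}\right) = \frac{7}{5}$)
$U{\left(D \right)} u{\left(-70 \right)} = \frac{7}{5} \left(-11\right) = - \frac{77}{5}$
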